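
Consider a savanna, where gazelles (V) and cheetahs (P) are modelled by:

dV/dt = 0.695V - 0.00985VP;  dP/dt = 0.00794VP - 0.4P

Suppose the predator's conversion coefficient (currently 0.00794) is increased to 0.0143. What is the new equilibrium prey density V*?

At the interior fixed point, setting dP/dt = 0 with P > 0 fixes V* = (predator death rate)/(VP coefficient) — independent of the other coefficients.
With the change, V* = 0.4/0.0143 = 28; it falls from 50.4.

V* ≈ 28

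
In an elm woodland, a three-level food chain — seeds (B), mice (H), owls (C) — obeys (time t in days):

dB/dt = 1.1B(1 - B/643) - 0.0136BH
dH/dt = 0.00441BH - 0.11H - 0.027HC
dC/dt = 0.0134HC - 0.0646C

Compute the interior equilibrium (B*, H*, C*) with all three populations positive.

B* ≈ 605, H* ≈ 4.82, C* ≈ 94.7

From dC/dt = 0: 0.0134H* = 0.0646, so H* = 4.82.
From dB/dt = 0: 1.1(1 - B*/643) = 0.0136·4.82, giving B* = 643·(1 - 0.0596) = 605.
From dH/dt = 0: 0.00441·605 - 0.11 = 0.027C*, so C* = 2.56/0.027 = 94.7.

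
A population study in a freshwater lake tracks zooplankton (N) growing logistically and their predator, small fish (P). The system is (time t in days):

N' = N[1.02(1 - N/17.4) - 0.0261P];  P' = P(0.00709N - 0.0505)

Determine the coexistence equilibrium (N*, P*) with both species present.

From dP/dt = 0 with P > 0: 0.00709N* = 0.0505, so N* = 7.12.
Substitute into dN/dt = 0: 1.02(1 - 7.12/17.4) = 0.0261P*.
The bracket is 0.591, giving P* = 0.602/0.0261 = 23.1.

N* ≈ 7.12, P* ≈ 23.1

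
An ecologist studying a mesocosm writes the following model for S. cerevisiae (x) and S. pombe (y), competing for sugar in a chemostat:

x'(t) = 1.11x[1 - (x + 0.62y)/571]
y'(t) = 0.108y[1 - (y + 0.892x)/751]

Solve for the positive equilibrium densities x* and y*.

Setting both brackets to zero gives the nullclines x + 0.62y = 571 and 0.892x + y = 751.
Substituting y = 751 - 0.892x into the first: x(1 - 0.62·0.892) = 571 - 0.62·751.
So x* = 105/0.447 = 236, and then y* = 751 - 0.892·236 = 541.

x* ≈ 236, y* ≈ 541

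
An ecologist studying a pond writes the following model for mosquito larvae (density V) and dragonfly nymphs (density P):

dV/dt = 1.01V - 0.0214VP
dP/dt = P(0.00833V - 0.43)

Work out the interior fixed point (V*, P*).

Set dP/dt = 0 with P > 0: 0.00833V - 0.43 = 0, so V* = 0.43/0.00833 = 51.6.
Set dV/dt = 0 with V > 0: 1.01 - 0.0214P = 0, so P* = 1.01/0.0214 = 47.2.

V* ≈ 51.6, P* ≈ 47.2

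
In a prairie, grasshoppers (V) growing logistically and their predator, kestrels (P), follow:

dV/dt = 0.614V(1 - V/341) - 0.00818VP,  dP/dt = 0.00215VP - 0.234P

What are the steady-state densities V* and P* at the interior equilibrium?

V* ≈ 109, P* ≈ 51.1

From dP/dt = 0 with P > 0: 0.00215V* = 0.234, so V* = 109.
Substitute into dV/dt = 0: 0.614(1 - 109/341) = 0.00818P*.
The bracket is 0.681, giving P* = 0.418/0.00818 = 51.1.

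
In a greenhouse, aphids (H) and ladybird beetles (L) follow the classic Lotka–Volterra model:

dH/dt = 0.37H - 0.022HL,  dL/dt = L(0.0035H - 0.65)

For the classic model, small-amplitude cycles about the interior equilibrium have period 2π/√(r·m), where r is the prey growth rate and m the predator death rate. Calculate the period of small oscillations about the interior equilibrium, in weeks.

T ≈ 12.8 weeks

Here r = 0.37 and m = 0.65, so r·m = 0.24.
ω = √0.24 = 0.49 per week, hence T = 2π/ω ≈ 12.8 weeks.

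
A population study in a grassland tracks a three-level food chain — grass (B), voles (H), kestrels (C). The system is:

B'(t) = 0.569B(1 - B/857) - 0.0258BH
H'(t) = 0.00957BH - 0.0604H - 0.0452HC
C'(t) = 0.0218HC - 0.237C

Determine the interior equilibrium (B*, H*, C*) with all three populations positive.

From dC/dt = 0: 0.0218H* = 0.237, so H* = 10.9.
From dB/dt = 0: 0.569(1 - B*/857) = 0.0258·10.9, giving B* = 857·(1 - 0.493) = 435.
From dH/dt = 0: 0.00957·435 - 0.0604 = 0.0452C*, so C* = 4.1/0.0452 = 90.7.

B* ≈ 435, H* ≈ 10.9, C* ≈ 90.7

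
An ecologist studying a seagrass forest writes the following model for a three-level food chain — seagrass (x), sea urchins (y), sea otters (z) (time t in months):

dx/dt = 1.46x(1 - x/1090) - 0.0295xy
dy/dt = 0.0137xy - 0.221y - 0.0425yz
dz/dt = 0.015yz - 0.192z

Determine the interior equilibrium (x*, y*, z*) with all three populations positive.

x* ≈ 808, y* ≈ 12.8, z* ≈ 255

From dz/dt = 0: 0.015y* = 0.192, so y* = 12.8.
From dx/dt = 0: 1.46(1 - x*/1090) = 0.0295·12.8, giving x* = 1090·(1 - 0.259) = 808.
From dy/dt = 0: 0.0137·808 - 0.221 = 0.0425z*, so z* = 10.8/0.0425 = 255.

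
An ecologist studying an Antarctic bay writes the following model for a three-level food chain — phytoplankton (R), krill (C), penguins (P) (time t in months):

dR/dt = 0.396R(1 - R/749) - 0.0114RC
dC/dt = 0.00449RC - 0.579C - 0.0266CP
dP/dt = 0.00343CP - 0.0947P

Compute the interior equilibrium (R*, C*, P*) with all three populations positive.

R* ≈ 154, C* ≈ 27.6, P* ≈ 4.17

From dP/dt = 0: 0.00343C* = 0.0947, so C* = 27.6.
From dR/dt = 0: 0.396(1 - R*/749) = 0.0114·27.6, giving R* = 749·(1 - 0.795) = 154.
From dC/dt = 0: 0.00449·154 - 0.579 = 0.0266P*, so P* = 0.111/0.0266 = 4.17.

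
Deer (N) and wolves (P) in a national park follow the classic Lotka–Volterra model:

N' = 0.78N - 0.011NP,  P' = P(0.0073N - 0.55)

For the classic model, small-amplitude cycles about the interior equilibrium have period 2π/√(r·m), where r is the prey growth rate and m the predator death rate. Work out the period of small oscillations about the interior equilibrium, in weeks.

Here r = 0.78 and m = 0.55, so r·m = 0.429.
ω = √0.429 = 0.655 per week, hence T = 2π/ω ≈ 9.59 weeks.

T ≈ 9.59 weeks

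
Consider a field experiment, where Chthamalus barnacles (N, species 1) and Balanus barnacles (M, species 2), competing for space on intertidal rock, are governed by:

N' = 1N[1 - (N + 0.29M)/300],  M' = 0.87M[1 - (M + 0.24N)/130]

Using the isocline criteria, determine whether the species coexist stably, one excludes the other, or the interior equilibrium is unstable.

stable coexistence

Compare the nullcline intercepts: K1/α12 = 300/0.29 = 1030 > K2 = 130; K2/α21 = 130/0.24 = 542 > K1 = 300.
Since both inequalities hold, each species can invade when rare, so the interior equilibrium is stable.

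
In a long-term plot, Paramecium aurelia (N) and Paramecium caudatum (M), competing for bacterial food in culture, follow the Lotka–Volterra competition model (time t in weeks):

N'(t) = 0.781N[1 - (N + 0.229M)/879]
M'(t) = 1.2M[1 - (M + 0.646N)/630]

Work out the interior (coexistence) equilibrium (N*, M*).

N* ≈ 862, M* ≈ 73

Setting both brackets to zero gives the nullclines N + 0.229M = 879 and 0.646N + M = 630.
Substituting M = 630 - 0.646N into the first: N(1 - 0.229·0.646) = 879 - 0.229·630.
So N* = 735/0.852 = 862, and then M* = 630 - 0.646·862 = 73.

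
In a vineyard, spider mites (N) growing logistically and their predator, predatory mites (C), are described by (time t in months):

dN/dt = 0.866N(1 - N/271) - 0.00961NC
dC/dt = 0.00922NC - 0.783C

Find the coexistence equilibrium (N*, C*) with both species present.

N* ≈ 84.9, C* ≈ 61.9

From dC/dt = 0 with C > 0: 0.00922N* = 0.783, so N* = 84.9.
Substitute into dN/dt = 0: 0.866(1 - 84.9/271) = 0.00961C*.
The bracket is 0.687, giving C* = 0.595/0.00961 = 61.9.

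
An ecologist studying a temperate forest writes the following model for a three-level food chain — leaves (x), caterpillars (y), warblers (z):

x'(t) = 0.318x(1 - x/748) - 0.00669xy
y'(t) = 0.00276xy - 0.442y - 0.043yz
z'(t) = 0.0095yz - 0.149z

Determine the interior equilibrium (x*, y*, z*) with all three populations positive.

From dz/dt = 0: 0.0095y* = 0.149, so y* = 15.7.
From dx/dt = 0: 0.318(1 - x*/748) = 0.00669·15.7, giving x* = 748·(1 - 0.33) = 501.
From dy/dt = 0: 0.00276·501 - 0.442 = 0.043z*, so z* = 0.941/0.043 = 21.9.

x* ≈ 501, y* ≈ 15.7, z* ≈ 21.9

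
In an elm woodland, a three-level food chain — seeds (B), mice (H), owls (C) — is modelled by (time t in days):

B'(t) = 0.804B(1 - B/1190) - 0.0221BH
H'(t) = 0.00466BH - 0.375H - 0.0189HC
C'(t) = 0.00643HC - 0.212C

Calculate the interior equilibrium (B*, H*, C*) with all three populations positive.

B* ≈ 112, H* ≈ 33, C* ≈ 7.66

From dC/dt = 0: 0.00643H* = 0.212, so H* = 33.
From dB/dt = 0: 0.804(1 - B*/1190) = 0.0221·33, giving B* = 1190·(1 - 0.906) = 112.
From dH/dt = 0: 0.00466·112 - 0.375 = 0.0189C*, so C* = 0.145/0.0189 = 7.66.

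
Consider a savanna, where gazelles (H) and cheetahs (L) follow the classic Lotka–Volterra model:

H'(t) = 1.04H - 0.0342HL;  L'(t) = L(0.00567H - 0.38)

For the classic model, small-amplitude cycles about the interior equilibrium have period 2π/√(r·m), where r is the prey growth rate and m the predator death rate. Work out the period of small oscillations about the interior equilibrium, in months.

Here r = 1.04 and m = 0.38, so r·m = 0.395.
ω = √0.395 = 0.629 per month, hence T = 2π/ω ≈ 9.99 months.

T ≈ 9.99 months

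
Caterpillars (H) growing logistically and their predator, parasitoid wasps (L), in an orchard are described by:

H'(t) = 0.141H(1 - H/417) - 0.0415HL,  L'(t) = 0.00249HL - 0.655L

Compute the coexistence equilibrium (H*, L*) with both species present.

From dL/dt = 0 with L > 0: 0.00249H* = 0.655, so H* = 263.
Substitute into dH/dt = 0: 0.141(1 - 263/417) = 0.0415L*.
The bracket is 0.369, giving L* = 0.0521/0.0415 = 1.25.

H* ≈ 263, L* ≈ 1.25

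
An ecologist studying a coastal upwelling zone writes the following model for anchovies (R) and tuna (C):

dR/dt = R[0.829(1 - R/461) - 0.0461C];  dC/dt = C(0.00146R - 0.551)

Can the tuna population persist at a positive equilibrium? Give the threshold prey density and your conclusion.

Threshold R = 377; K > 377, so yes, the predator persists.

The predator equation gives dC/dt > 0 only when R > 0.551/0.00146 = 377.
Without the predator, R → K = 461. Since 461 > 377, the predator can invade and persist.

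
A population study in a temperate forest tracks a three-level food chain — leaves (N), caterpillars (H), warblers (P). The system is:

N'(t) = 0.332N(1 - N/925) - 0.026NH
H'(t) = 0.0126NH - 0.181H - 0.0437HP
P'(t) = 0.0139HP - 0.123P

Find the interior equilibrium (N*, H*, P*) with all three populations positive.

N* ≈ 284, H* ≈ 8.85, P* ≈ 77.7

From dP/dt = 0: 0.0139H* = 0.123, so H* = 8.85.
From dN/dt = 0: 0.332(1 - N*/925) = 0.026·8.85, giving N* = 925·(1 - 0.693) = 284.
From dH/dt = 0: 0.0126·284 - 0.181 = 0.0437P*, so P* = 3.4/0.0437 = 77.7.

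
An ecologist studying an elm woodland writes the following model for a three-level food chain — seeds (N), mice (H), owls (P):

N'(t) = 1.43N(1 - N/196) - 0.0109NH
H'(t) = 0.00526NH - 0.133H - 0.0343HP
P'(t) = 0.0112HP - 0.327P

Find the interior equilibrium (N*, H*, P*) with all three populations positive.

N* ≈ 152, H* ≈ 29.2, P* ≈ 19.5

From dP/dt = 0: 0.0112H* = 0.327, so H* = 29.2.
From dN/dt = 0: 1.43(1 - N*/196) = 0.0109·29.2, giving N* = 196·(1 - 0.223) = 152.
From dH/dt = 0: 0.00526·152 - 0.133 = 0.0343P*, so P* = 0.669/0.0343 = 19.5.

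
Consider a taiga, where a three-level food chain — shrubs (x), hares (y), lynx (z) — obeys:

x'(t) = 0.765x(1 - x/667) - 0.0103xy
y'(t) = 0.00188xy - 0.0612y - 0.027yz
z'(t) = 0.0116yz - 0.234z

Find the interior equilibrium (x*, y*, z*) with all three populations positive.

x* ≈ 486, y* ≈ 20.2, z* ≈ 31.6

From dz/dt = 0: 0.0116y* = 0.234, so y* = 20.2.
From dx/dt = 0: 0.765(1 - x*/667) = 0.0103·20.2, giving x* = 667·(1 - 0.272) = 486.
From dy/dt = 0: 0.00188·486 - 0.0612 = 0.027z*, so z* = 0.852/0.027 = 31.6.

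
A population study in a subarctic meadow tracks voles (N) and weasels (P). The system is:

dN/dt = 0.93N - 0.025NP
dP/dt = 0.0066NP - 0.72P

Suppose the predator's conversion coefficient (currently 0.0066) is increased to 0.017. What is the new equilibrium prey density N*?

At the interior fixed point, setting dP/dt = 0 with P > 0 fixes N* = (predator death rate)/(NP coefficient) — independent of the other coefficients.
With the change, N* = 0.72/0.017 = 42.4; it falls from 109.

N* ≈ 42.4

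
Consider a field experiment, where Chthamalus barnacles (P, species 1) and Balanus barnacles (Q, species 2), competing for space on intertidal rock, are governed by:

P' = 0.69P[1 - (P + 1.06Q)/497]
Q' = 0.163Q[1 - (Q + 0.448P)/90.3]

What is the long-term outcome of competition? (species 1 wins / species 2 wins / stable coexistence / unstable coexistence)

Compare the nullcline intercepts: K1/α12 = 497/1.06 = 469 > K2 = 90.3; K2/α21 = 90.3/0.448 = 202 < K1 = 497.
Since the inequalities point opposite ways, species 1 can invade but species 2 cannot.

species 1 excludes species 2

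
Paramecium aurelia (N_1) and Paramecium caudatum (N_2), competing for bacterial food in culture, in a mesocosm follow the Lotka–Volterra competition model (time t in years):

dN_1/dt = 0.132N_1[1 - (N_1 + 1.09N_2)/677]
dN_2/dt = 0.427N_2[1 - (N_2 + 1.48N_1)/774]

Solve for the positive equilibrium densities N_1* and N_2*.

Setting both brackets to zero gives the nullclines N_1 + 1.09N_2 = 677 and 1.48N_1 + N_2 = 774.
Substituting N_2 = 774 - 1.48N_1 into the first: N_1(1 - 1.09·1.48) = 677 - 1.09·774.
So N_1* = -167/-0.613 = 272, and then N_2* = 774 - 1.48·272 = 372.

N_1* ≈ 272, N_2* ≈ 372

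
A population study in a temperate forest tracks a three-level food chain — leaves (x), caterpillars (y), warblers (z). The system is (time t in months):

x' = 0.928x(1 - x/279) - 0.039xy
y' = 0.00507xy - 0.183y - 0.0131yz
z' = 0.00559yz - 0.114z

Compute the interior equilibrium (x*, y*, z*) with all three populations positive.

x* ≈ 39.9, y* ≈ 20.4, z* ≈ 1.47

From dz/dt = 0: 0.00559y* = 0.114, so y* = 20.4.
From dx/dt = 0: 0.928(1 - x*/279) = 0.039·20.4, giving x* = 279·(1 - 0.857) = 39.9.
From dy/dt = 0: 0.00507·39.9 - 0.183 = 0.0131z*, so z* = 0.0192/0.0131 = 1.47.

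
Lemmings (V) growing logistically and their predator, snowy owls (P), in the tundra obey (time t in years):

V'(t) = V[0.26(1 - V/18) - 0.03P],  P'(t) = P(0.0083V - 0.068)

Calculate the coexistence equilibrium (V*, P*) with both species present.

From dP/dt = 0 with P > 0: 0.0083V* = 0.068, so V* = 8.19.
Substitute into dV/dt = 0: 0.26(1 - 8.19/18) = 0.03P*.
The bracket is 0.545, giving P* = 0.142/0.03 = 4.72.

V* ≈ 8.19, P* ≈ 4.72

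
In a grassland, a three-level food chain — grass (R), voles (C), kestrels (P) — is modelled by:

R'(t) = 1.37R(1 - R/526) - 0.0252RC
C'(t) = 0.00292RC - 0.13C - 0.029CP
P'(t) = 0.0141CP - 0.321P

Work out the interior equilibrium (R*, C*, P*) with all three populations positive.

From dP/dt = 0: 0.0141C* = 0.321, so C* = 22.8.
From dR/dt = 0: 1.37(1 - R*/526) = 0.0252·22.8, giving R* = 526·(1 - 0.419) = 306.
From dC/dt = 0: 0.00292·306 - 0.13 = 0.029P*, so P* = 0.763/0.029 = 26.3.

R* ≈ 306, C* ≈ 22.8, P* ≈ 26.3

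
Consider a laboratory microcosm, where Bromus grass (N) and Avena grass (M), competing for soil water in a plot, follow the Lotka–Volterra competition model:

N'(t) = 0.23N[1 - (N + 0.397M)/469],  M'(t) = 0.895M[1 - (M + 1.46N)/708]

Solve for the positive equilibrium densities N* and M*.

N* ≈ 447, M* ≈ 55.3

Setting both brackets to zero gives the nullclines N + 0.397M = 469 and 1.46N + M = 708.
Substituting M = 708 - 1.46N into the first: N(1 - 0.397·1.46) = 469 - 0.397·708.
So N* = 188/0.42 = 447, and then M* = 708 - 1.46·447 = 55.3.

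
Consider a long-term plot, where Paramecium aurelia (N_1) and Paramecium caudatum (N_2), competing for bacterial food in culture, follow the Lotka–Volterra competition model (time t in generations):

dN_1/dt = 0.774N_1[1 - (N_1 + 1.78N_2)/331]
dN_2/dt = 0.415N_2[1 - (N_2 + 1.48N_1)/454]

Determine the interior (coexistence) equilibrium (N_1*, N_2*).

Setting both brackets to zero gives the nullclines N_1 + 1.78N_2 = 331 and 1.48N_1 + N_2 = 454.
Substituting N_2 = 454 - 1.48N_1 into the first: N_1(1 - 1.78·1.48) = 331 - 1.78·454.
So N_1* = -477/-1.63 = 292, and then N_2* = 454 - 1.48·292 = 22.

N_1* ≈ 292, N_2* ≈ 22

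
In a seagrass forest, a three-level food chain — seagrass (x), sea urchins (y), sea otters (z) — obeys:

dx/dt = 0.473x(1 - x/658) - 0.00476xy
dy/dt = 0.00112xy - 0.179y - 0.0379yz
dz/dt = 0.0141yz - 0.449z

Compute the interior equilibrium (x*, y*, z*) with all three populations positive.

From dz/dt = 0: 0.0141y* = 0.449, so y* = 31.8.
From dx/dt = 0: 0.473(1 - x*/658) = 0.00476·31.8, giving x* = 658·(1 - 0.32) = 447.
From dy/dt = 0: 0.00112·447 - 0.179 = 0.0379z*, so z* = 0.322/0.0379 = 8.49.

x* ≈ 447, y* ≈ 31.8, z* ≈ 8.49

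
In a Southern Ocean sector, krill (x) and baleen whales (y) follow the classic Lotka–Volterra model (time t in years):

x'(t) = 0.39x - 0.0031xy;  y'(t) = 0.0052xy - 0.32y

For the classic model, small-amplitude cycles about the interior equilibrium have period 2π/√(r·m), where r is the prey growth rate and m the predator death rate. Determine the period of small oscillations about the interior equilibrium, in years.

T ≈ 17.8 years

Here r = 0.39 and m = 0.32, so r·m = 0.125.
ω = √0.125 = 0.353 per year, hence T = 2π/ω ≈ 17.8 years.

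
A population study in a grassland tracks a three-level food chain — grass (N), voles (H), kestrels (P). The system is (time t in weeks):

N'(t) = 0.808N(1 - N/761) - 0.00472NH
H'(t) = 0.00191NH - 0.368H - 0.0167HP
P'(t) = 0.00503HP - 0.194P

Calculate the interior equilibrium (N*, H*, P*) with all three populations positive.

From dP/dt = 0: 0.00503H* = 0.194, so H* = 38.6.
From dN/dt = 0: 0.808(1 - N*/761) = 0.00472·38.6, giving N* = 761·(1 - 0.225) = 590.
From dH/dt = 0: 0.00191·590 - 0.368 = 0.0167P*, so P* = 0.758/0.0167 = 45.4.

N* ≈ 590, H* ≈ 38.6, P* ≈ 45.4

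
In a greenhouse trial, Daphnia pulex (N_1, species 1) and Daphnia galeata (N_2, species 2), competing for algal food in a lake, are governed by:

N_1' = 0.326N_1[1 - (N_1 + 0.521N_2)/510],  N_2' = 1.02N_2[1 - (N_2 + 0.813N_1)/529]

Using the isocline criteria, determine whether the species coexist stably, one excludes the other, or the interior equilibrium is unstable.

stable coexistence

Compare the nullcline intercepts: K1/α12 = 510/0.521 = 979 > K2 = 529; K2/α21 = 529/0.813 = 651 > K1 = 510.
Since both inequalities hold, each species can invade when rare, so the interior equilibrium is stable.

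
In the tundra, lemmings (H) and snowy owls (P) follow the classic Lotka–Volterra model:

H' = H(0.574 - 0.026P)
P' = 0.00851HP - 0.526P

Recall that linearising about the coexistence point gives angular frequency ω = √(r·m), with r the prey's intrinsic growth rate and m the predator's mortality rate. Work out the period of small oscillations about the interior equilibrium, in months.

Here r = 0.574 and m = 0.526, so r·m = 0.302.
ω = √0.302 = 0.549 per month, hence T = 2π/ω ≈ 11.4 months.

T ≈ 11.4 months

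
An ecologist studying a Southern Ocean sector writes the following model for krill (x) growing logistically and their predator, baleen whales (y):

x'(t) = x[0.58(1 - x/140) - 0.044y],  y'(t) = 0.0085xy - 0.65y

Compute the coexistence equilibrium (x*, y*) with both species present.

x* ≈ 76.5, y* ≈ 5.98

From dy/dt = 0 with y > 0: 0.0085x* = 0.65, so x* = 76.5.
Substitute into dx/dt = 0: 0.58(1 - 76.5/140) = 0.044y*.
The bracket is 0.454, giving y* = 0.263/0.044 = 5.98.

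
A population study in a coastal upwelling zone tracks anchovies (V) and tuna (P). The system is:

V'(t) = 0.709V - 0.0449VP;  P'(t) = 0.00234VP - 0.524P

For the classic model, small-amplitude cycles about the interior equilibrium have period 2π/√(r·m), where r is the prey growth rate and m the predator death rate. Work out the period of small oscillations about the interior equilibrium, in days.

Here r = 0.709 and m = 0.524, so r·m = 0.372.
ω = √0.372 = 0.61 per day, hence T = 2π/ω ≈ 10.3 days.

T ≈ 10.3 days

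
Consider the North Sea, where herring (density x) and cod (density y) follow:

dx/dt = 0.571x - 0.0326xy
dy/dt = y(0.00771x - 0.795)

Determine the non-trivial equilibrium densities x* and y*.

Set dy/dt = 0 with y > 0: 0.00771x - 0.795 = 0, so x* = 0.795/0.00771 = 103.
Set dx/dt = 0 with x > 0: 0.571 - 0.0326y = 0, so y* = 0.571/0.0326 = 17.5.

x* ≈ 103, y* ≈ 17.5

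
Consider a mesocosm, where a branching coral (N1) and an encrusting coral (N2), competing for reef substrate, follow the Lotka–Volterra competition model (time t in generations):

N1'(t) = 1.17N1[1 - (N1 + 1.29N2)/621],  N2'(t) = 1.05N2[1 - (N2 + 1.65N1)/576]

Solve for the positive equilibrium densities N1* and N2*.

N1* ≈ 108, N2* ≈ 398

Setting both brackets to zero gives the nullclines N1 + 1.29N2 = 621 and 1.65N1 + N2 = 576.
Substituting N2 = 576 - 1.65N1 into the first: N1(1 - 1.29·1.65) = 621 - 1.29·576.
So N1* = -122/-1.13 = 108, and then N2* = 576 - 1.65·108 = 398.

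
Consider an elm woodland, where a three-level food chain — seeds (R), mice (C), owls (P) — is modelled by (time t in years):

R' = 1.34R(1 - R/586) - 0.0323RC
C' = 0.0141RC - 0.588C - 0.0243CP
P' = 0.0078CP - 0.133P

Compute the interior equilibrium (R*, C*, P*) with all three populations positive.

From dP/dt = 0: 0.0078C* = 0.133, so C* = 17.1.
From dR/dt = 0: 1.34(1 - R*/586) = 0.0323·17.1, giving R* = 586·(1 - 0.411) = 345.
From dC/dt = 0: 0.0141·345 - 0.588 = 0.0243P*, so P* = 4.28/0.0243 = 176.

R* ≈ 345, C* ≈ 17.1, P* ≈ 176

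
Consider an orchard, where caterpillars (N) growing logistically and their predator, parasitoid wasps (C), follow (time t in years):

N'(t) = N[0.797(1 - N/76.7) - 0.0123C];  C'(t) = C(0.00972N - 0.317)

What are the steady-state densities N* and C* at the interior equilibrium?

N* ≈ 32.6, C* ≈ 37.2

From dC/dt = 0 with C > 0: 0.00972N* = 0.317, so N* = 32.6.
Substitute into dN/dt = 0: 0.797(1 - 32.6/76.7) = 0.0123C*.
The bracket is 0.575, giving C* = 0.458/0.0123 = 37.2.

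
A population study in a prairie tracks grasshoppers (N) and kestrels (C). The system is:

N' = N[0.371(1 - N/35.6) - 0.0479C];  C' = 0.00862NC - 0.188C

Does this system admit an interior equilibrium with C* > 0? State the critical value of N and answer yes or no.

The predator equation gives dC/dt > 0 only when N > 0.188/0.00862 = 21.8.
Without the predator, N → K = 35.6. Since 35.6 > 21.8, the predator can invade and persist.

Threshold N = 21.8; K > 21.8, so yes, the predator persists.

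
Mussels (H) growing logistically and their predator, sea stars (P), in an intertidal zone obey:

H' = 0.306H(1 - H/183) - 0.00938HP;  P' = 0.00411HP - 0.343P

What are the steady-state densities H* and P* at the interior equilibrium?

H* ≈ 83.5, P* ≈ 17.7

From dP/dt = 0 with P > 0: 0.00411H* = 0.343, so H* = 83.5.
Substitute into dH/dt = 0: 0.306(1 - 83.5/183) = 0.00938P*.
The bracket is 0.544, giving P* = 0.166/0.00938 = 17.7.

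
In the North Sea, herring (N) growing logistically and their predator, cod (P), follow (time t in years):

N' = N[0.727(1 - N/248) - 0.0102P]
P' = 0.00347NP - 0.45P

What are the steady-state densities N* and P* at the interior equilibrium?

From dP/dt = 0 with P > 0: 0.00347N* = 0.45, so N* = 130.
Substitute into dN/dt = 0: 0.727(1 - 130/248) = 0.0102P*.
The bracket is 0.477, giving P* = 0.347/0.0102 = 34.

N* ≈ 130, P* ≈ 34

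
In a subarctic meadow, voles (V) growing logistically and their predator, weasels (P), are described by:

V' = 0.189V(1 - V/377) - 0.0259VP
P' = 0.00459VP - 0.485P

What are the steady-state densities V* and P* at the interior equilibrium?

From dP/dt = 0 with P > 0: 0.00459V* = 0.485, so V* = 106.
Substitute into dV/dt = 0: 0.189(1 - 106/377) = 0.0259P*.
The bracket is 0.72, giving P* = 0.136/0.0259 = 5.25.

V* ≈ 106, P* ≈ 5.25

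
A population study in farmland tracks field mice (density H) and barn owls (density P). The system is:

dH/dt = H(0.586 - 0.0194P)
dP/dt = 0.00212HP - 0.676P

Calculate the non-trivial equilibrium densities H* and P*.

H* ≈ 319, P* ≈ 30.2

Set dP/dt = 0 with P > 0: 0.00212H - 0.676 = 0, so H* = 0.676/0.00212 = 319.
Set dH/dt = 0 with H > 0: 0.586 - 0.0194P = 0, so P* = 0.586/0.0194 = 30.2.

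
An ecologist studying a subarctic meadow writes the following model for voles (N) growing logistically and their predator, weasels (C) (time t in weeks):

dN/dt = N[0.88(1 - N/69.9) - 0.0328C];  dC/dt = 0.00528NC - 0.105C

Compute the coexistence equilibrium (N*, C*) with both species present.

N* ≈ 19.9, C* ≈ 19.2

From dC/dt = 0 with C > 0: 0.00528N* = 0.105, so N* = 19.9.
Substitute into dN/dt = 0: 0.88(1 - 19.9/69.9) = 0.0328C*.
The bracket is 0.716, giving C* = 0.63/0.0328 = 19.2.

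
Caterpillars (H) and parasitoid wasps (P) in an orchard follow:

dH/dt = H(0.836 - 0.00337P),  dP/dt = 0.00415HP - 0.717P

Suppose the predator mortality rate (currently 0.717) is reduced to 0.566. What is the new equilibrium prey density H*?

H* ≈ 136

At the interior fixed point, setting dP/dt = 0 with P > 0 fixes H* = (predator death rate)/(HP coefficient) — independent of the other coefficients.
With the change, H* = 0.566/0.00415 = 136; it falls from 173.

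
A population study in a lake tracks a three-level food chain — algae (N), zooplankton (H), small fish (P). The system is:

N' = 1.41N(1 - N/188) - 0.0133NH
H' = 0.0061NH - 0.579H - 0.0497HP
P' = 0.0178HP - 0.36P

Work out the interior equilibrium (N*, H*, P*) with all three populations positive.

From dP/dt = 0: 0.0178H* = 0.36, so H* = 20.2.
From dN/dt = 0: 1.41(1 - N*/188) = 0.0133·20.2, giving N* = 188·(1 - 0.191) = 152.
From dH/dt = 0: 0.0061·152 - 0.579 = 0.0497P*, so P* = 0.349/0.0497 = 7.02.

N* ≈ 152, H* ≈ 20.2, P* ≈ 7.02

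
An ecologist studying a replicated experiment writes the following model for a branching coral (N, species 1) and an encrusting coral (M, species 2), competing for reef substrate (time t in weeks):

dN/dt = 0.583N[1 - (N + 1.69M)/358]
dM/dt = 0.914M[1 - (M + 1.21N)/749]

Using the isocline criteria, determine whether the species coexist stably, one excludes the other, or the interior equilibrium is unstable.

species 2 excludes species 1

Compare the nullcline intercepts: K1/α12 = 358/1.69 = 212 < K2 = 749; K2/α21 = 749/1.21 = 619 > K1 = 358.
Since the inequalities point opposite ways, species 2 can invade but species 1 cannot.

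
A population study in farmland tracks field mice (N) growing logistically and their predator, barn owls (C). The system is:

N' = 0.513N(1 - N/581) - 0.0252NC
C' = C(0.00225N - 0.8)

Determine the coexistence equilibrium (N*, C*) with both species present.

N* ≈ 356, C* ≈ 7.9

From dC/dt = 0 with C > 0: 0.00225N* = 0.8, so N* = 356.
Substitute into dN/dt = 0: 0.513(1 - 356/581) = 0.0252C*.
The bracket is 0.388, giving C* = 0.199/0.0252 = 7.9.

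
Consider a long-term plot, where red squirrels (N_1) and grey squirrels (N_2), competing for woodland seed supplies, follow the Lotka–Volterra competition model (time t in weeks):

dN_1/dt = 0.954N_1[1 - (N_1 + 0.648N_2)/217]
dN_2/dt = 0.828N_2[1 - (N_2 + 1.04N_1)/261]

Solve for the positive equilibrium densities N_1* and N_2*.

Setting both brackets to zero gives the nullclines N_1 + 0.648N_2 = 217 and 1.04N_1 + N_2 = 261.
Substituting N_2 = 261 - 1.04N_1 into the first: N_1(1 - 0.648·1.04) = 217 - 0.648·261.
So N_1* = 47.9/0.326 = 147, and then N_2* = 261 - 1.04·147 = 108.

N_1* ≈ 147, N_2* ≈ 108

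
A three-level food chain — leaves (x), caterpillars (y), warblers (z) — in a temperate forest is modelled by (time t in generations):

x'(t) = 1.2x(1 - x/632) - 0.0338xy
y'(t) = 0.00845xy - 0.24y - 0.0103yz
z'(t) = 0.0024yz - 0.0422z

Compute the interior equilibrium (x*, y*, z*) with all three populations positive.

From dz/dt = 0: 0.0024y* = 0.0422, so y* = 17.6.
From dx/dt = 0: 1.2(1 - x*/632) = 0.0338·17.6, giving x* = 632·(1 - 0.495) = 319.
From dy/dt = 0: 0.00845·319 - 0.24 = 0.0103z*, so z* = 2.46/0.0103 = 238.

x* ≈ 319, y* ≈ 17.6, z* ≈ 238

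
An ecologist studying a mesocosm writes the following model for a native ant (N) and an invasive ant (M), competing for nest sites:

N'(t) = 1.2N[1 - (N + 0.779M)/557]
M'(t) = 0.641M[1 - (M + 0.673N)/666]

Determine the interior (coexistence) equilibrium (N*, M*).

N* ≈ 80.3, M* ≈ 612

Setting both brackets to zero gives the nullclines N + 0.779M = 557 and 0.673N + M = 666.
Substituting M = 666 - 0.673N into the first: N(1 - 0.779·0.673) = 557 - 0.779·666.
So N* = 38.2/0.476 = 80.3, and then M* = 666 - 0.673·80.3 = 612.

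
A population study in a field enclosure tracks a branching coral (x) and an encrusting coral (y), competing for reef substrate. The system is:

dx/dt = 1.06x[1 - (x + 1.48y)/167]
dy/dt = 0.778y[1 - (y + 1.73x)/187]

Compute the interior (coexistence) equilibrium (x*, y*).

Setting both brackets to zero gives the nullclines x + 1.48y = 167 and 1.73x + y = 187.
Substituting y = 187 - 1.73x into the first: x(1 - 1.48·1.73) = 167 - 1.48·187.
So x* = -110/-1.56 = 70.3, and then y* = 187 - 1.73·70.3 = 65.3.

x* ≈ 70.3, y* ≈ 65.3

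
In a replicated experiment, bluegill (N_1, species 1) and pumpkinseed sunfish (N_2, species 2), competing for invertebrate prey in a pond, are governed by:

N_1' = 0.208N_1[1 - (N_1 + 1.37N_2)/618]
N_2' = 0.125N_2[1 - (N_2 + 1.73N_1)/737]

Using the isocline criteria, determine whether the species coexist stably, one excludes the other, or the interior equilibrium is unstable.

unstable coexistence (outcome depends on initial conditions)

Compare the nullcline intercepts: K1/α12 = 618/1.37 = 451 < K2 = 737; K2/α21 = 737/1.73 = 426 < K1 = 618.
Since both are reversed, neither can invade when rare; the interior point is a saddle.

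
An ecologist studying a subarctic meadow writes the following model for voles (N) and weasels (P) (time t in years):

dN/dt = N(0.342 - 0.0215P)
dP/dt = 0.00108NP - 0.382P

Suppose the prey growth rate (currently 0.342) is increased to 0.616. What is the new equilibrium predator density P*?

P* ≈ 28.7

At the interior fixed point, setting dN/dt = 0 with N > 0 fixes P* = (prey growth rate)/(NP coefficient) — independent of the other coefficients.
With the change, P* = 0.616/0.0215 = 28.7; it rises from 15.9.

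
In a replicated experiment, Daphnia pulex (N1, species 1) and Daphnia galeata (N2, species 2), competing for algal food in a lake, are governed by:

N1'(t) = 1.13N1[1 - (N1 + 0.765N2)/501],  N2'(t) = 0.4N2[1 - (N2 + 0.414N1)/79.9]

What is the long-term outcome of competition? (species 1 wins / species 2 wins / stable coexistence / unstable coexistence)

species 1 excludes species 2

Compare the nullcline intercepts: K1/α12 = 501/0.765 = 655 > K2 = 79.9; K2/α21 = 79.9/0.414 = 193 < K1 = 501.
Since the inequalities point opposite ways, species 1 can invade but species 2 cannot.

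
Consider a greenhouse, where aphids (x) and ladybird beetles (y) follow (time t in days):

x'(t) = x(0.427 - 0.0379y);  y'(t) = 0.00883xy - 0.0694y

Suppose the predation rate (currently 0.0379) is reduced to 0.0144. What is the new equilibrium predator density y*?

y* ≈ 29.7

At the interior fixed point, setting dx/dt = 0 with x > 0 fixes y* = (prey growth rate)/(xy coefficient) — independent of the other coefficients.
With the change, y* = 0.427/0.0144 = 29.7; it rises from 11.3.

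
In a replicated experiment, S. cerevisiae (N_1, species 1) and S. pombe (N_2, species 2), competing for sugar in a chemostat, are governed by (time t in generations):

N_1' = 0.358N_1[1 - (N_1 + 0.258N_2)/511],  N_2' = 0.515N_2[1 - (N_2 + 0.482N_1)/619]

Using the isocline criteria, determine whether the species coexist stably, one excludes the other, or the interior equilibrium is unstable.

Compare the nullcline intercepts: K1/α12 = 511/0.258 = 1980 > K2 = 619; K2/α21 = 619/0.482 = 1280 > K1 = 511.
Since both inequalities hold, each species can invade when rare, so the interior equilibrium is stable.

stable coexistence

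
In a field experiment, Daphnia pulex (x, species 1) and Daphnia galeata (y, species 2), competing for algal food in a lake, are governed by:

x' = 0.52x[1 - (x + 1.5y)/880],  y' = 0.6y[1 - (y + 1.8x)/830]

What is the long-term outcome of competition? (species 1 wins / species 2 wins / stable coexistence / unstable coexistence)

unstable coexistence (outcome depends on initial conditions)

Compare the nullcline intercepts: K1/α12 = 880/1.5 = 587 < K2 = 830; K2/α21 = 830/1.8 = 461 < K1 = 880.
Since both are reversed, neither can invade when rare; the interior point is a saddle.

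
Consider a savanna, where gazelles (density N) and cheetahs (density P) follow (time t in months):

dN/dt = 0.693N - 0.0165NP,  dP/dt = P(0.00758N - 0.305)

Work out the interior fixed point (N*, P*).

N* ≈ 40.2, P* ≈ 42

Set dP/dt = 0 with P > 0: 0.00758N - 0.305 = 0, so N* = 0.305/0.00758 = 40.2.
Set dN/dt = 0 with N > 0: 0.693 - 0.0165P = 0, so P* = 0.693/0.0165 = 42.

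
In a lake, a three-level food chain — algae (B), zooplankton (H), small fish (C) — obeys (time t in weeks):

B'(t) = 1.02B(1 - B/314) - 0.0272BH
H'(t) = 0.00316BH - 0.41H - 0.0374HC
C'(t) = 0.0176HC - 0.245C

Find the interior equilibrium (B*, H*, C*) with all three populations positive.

B* ≈ 197, H* ≈ 13.9, C* ≈ 5.72

From dC/dt = 0: 0.0176H* = 0.245, so H* = 13.9.
From dB/dt = 0: 1.02(1 - B*/314) = 0.0272·13.9, giving B* = 314·(1 - 0.371) = 197.
From dH/dt = 0: 0.00316·197 - 0.41 = 0.0374C*, so C* = 0.214/0.0374 = 5.72.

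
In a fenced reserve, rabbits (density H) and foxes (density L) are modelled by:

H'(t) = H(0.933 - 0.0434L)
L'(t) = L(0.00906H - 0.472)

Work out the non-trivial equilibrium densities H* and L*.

H* ≈ 52.1, L* ≈ 21.5

Set dL/dt = 0 with L > 0: 0.00906H - 0.472 = 0, so H* = 0.472/0.00906 = 52.1.
Set dH/dt = 0 with H > 0: 0.933 - 0.0434L = 0, so L* = 0.933/0.0434 = 21.5.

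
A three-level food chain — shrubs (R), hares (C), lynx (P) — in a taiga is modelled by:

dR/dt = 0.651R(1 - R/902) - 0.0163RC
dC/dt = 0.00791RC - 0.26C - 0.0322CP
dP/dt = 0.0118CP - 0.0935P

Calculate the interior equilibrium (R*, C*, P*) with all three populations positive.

R* ≈ 723, C* ≈ 7.92, P* ≈ 170

From dP/dt = 0: 0.0118C* = 0.0935, so C* = 7.92.
From dR/dt = 0: 0.651(1 - R*/902) = 0.0163·7.92, giving R* = 902·(1 - 0.198) = 723.
From dC/dt = 0: 0.00791·723 - 0.26 = 0.0322P*, so P* = 5.46/0.0322 = 170.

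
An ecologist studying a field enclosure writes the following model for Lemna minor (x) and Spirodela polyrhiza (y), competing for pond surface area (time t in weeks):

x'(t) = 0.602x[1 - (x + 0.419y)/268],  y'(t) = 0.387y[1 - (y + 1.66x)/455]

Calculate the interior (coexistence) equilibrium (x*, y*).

Setting both brackets to zero gives the nullclines x + 0.419y = 268 and 1.66x + y = 455.
Substituting y = 455 - 1.66x into the first: x(1 - 0.419·1.66) = 268 - 0.419·455.
So x* = 77.4/0.304 = 254, and then y* = 455 - 1.66·254 = 33.2.

x* ≈ 254, y* ≈ 33.2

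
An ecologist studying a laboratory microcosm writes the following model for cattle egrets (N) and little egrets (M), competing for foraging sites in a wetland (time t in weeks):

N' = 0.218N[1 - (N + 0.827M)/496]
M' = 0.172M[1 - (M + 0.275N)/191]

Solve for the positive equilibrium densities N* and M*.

N* ≈ 438, M* ≈ 70.7

Setting both brackets to zero gives the nullclines N + 0.827M = 496 and 0.275N + M = 191.
Substituting M = 191 - 0.275N into the first: N(1 - 0.827·0.275) = 496 - 0.827·191.
So N* = 338/0.773 = 438, and then M* = 191 - 0.275·438 = 70.7.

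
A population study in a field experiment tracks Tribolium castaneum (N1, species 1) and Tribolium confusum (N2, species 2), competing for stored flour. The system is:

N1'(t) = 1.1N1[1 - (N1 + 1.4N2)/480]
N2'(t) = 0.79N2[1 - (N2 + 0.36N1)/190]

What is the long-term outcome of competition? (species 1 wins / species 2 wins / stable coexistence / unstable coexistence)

Compare the nullcline intercepts: K1/α12 = 480/1.4 = 343 > K2 = 190; K2/α21 = 190/0.36 = 528 > K1 = 480.
Since both inequalities hold, each species can invade when rare, so the interior equilibrium is stable.

stable coexistence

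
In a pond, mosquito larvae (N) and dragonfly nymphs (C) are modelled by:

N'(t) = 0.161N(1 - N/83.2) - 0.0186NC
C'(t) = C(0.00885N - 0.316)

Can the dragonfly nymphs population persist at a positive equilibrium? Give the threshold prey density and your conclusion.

Threshold N = 35.7; K > 35.7, so yes, the predator persists.

The predator equation gives dC/dt > 0 only when N > 0.316/0.00885 = 35.7.
Without the predator, N → K = 83.2. Since 83.2 > 35.7, the predator can invade and persist.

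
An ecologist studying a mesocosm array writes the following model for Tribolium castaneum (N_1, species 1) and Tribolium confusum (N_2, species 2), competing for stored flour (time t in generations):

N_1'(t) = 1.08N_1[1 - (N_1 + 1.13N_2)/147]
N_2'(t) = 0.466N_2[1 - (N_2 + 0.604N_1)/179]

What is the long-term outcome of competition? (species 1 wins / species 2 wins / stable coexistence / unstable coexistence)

Compare the nullcline intercepts: K1/α12 = 147/1.13 = 130 < K2 = 179; K2/α21 = 179/0.604 = 296 > K1 = 147.
Since the inequalities point opposite ways, species 2 can invade but species 1 cannot.

species 2 excludes species 1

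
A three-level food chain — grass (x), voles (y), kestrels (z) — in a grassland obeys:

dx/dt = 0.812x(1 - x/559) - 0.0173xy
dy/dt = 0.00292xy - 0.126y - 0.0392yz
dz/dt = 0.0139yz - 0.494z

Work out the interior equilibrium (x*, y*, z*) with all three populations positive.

x* ≈ 136, y* ≈ 35.5, z* ≈ 6.9

From dz/dt = 0: 0.0139y* = 0.494, so y* = 35.5.
From dx/dt = 0: 0.812(1 - x*/559) = 0.0173·35.5, giving x* = 559·(1 - 0.757) = 136.
From dy/dt = 0: 0.00292·136 - 0.126 = 0.0392z*, so z* = 0.27/0.0392 = 6.9.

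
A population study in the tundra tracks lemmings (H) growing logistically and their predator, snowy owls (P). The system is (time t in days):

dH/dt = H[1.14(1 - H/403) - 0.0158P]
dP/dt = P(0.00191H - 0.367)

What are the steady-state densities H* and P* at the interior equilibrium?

From dP/dt = 0 with P > 0: 0.00191H* = 0.367, so H* = 192.
Substitute into dH/dt = 0: 1.14(1 - 192/403) = 0.0158P*.
The bracket is 0.523, giving P* = 0.596/0.0158 = 37.8.

H* ≈ 192, P* ≈ 37.8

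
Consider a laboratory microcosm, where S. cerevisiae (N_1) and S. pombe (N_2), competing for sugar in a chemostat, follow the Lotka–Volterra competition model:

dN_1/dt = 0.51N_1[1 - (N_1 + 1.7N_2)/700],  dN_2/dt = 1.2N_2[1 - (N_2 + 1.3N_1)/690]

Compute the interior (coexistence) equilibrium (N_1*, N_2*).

Setting both brackets to zero gives the nullclines N_1 + 1.7N_2 = 700 and 1.3N_1 + N_2 = 690.
Substituting N_2 = 690 - 1.3N_1 into the first: N_1(1 - 1.7·1.3) = 700 - 1.7·690.
So N_1* = -473/-1.21 = 391, and then N_2* = 690 - 1.3·391 = 182.

N_1* ≈ 391, N_2* ≈ 182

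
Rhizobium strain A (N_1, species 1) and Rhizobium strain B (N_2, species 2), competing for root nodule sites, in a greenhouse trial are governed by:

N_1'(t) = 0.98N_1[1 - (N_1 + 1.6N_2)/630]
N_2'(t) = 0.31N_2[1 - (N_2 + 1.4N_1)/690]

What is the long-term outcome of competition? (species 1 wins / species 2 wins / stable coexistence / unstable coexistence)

Compare the nullcline intercepts: K1/α12 = 630/1.6 = 394 < K2 = 690; K2/α21 = 690/1.4 = 493 < K1 = 630.
Since both are reversed, neither can invade when rare; the interior point is a saddle.

unstable coexistence (outcome depends on initial conditions)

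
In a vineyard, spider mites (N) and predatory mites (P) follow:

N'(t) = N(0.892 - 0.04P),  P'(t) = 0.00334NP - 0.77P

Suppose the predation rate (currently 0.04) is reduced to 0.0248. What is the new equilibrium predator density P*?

P* ≈ 36

At the interior fixed point, setting dN/dt = 0 with N > 0 fixes P* = (prey growth rate)/(NP coefficient) — independent of the other coefficients.
With the change, P* = 0.892/0.0248 = 36; it rises from 22.3.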